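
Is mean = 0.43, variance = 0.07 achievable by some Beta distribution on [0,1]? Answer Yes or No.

The Beta variance bound is σ² < μ(1−μ).
Here μ(1−μ) = 0.43×0.57 = 0.2451, and 0.07 < 0.2451.

Yes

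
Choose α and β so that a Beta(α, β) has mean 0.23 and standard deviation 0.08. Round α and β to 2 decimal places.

α = 6.13, β = 20.54

Variance = 0.08² = 0.0064. The moment-matching identity α+β = μ(1−μ)/Var − 1 gives
α+β = 0.1771/0.0064 − 1 = 26.6719, so α = μ·26.6719 = 6.13 and β = (1−μ)·26.6719 = 20.54.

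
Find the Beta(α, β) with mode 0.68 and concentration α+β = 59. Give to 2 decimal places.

α = 39.76, β = 19.24

Since the density peak of Beta(α,β) is at (α−1)/(α+β−2),
α = 1 + 0.68(59−2) = 39.76 and β = 59 − 39.76 = 19.24.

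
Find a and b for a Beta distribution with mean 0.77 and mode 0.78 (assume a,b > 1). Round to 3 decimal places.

a = 43.120, b = 12.880

With s = a+b: μ = a/s and mode = (a−1)/(s−2). Eliminating a = μs,
μs − 1 = m(s−2) ⇒ s(μ−m) = 1−2m ⇒ s = -0.56/-0.01 = 56.0000.
So a = μs = 43.120, b = (1−μ)s = 12.880.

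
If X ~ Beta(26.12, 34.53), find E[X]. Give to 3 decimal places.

E[X] = α/(α+β) = 26.12/60.65 = 0.431.

0.431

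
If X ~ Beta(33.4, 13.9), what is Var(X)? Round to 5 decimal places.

0.00430

μ = 33.4/47.3 = 0.706131; Var = μ(1−μ)/(α+β+1) = 0.2075100/48.3 = 0.00430.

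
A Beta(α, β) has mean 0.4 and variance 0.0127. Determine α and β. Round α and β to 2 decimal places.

α = 7.16, β = 10.74

Let s = α+β. The Beta variance is μ(1−μ)/(s+1).
So s+1 = μ(1−μ)/σ² = (0.4×0.6)/0.0127 = 0.24/0.0127 = 18.8976, giving s = 17.8976.
Then α = μs = 0.4×17.8976 = 7.16 and β = (1−μ)s = 0.6×17.8976 = 10.74.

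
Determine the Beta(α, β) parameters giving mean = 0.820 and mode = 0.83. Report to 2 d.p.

With s = α+β: μ = α/s and mode = (α−1)/(s−2). Eliminating α = μs,
μs − 1 = m(s−2) ⇒ s(μ−m) = 1−2m ⇒ s = -0.66/-0.010 = 66.0000.
So α = μs = 54.12, β = (1−μ)s = 11.88.

α = 54.12, β = 11.88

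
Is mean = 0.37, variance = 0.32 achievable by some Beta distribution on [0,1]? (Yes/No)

No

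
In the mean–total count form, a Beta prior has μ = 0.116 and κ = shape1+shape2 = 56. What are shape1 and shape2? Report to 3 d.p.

Split κ in proportion μ : (1−μ): shape1 = 0.116·56 = 6.496, shape2 = 56 − 6.496 = 49.504.

shape1 = 6.496, shape2 = 49.504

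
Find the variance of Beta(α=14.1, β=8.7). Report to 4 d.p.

0.0099

μ = 14.1/22.8 = 0.618421; Var = μ(1−μ)/(α+β+1) = 0.2359765/23.8 = 0.0099.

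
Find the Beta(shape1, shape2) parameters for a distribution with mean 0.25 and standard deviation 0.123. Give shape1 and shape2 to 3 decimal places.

Variance = 0.123² = 0.015129. The moment-matching identity shape1+shape2 = μ(1−μ)/Var − 1 gives
shape1+shape2 = 0.1875/0.015129 − 1 = 11.3934, so shape1 = μ·11.3934 = 2.848 and shape2 = (1−μ)·11.3934 = 8.545.

shape1 = 2.848, shape2 = 8.545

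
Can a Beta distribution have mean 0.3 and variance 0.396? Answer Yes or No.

No

The Beta variance bound is σ² < μ(1−μ).
Here μ(1−μ) = 0.3×0.7 = 0.21, and 0.396 ≥ 0.21.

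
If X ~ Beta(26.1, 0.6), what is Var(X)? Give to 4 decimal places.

0.0008

Var = αβ/[(α+β)²(α+β+1)] = (26.1×0.6)/(26.7²×27.7) = 15.66/19747.053 = 0.0008.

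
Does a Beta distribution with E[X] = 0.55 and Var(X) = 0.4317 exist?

No

The Beta variance bound is σ² < μ(1−μ).
Here μ(1−μ) = 0.55×0.45 = 0.2475, and 0.4317 ≥ 0.2475.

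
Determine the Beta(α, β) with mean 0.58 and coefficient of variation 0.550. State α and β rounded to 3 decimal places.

σ = CV·μ = 0.550×0.58 = 0.31900, so σ² = 0.101761.
s+1 = μ(1−μ)/σ² = 0.2436/0.101761 = 2.3938, so s = α+β = 1.3938.
α = μs = 0.808, β = (1−μ)s = 0.585.

α = 0.808, β = 0.585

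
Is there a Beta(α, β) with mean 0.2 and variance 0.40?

No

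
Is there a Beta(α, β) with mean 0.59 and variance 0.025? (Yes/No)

The Beta variance bound is σ² < μ(1−μ).
Here μ(1−μ) = 0.59×0.41 = 0.2419, and 0.025 < 0.2419.

Yes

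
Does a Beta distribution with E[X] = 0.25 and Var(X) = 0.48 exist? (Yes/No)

No

A Beta with mean μ has variance μ(1−μ)/(α+β+1) < μ(1−μ).
Here μ(1−μ) = 0.25×0.75 = 0.1875, and 0.48 ≥ 0.1875.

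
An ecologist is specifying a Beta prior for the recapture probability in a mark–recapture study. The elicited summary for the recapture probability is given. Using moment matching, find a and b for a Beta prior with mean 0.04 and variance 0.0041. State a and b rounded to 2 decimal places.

By moment matching, a+b = μ(1−μ)/σ² − 1 = (0.04·0.96)/0.0041 − 1 = 9.3659 − 1 = 8.3659.
Since a/(a+b) = μ, a = 0.04·8.3659 = 0.33 and b = 0.96·8.3659 = 8.03.

a = 0.33, b = 8.03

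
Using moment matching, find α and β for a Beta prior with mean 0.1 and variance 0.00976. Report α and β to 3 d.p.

Write ν = α+β; then α = μν and Var = μ(1−μ)/(ν+1).
ν = μ(1−μ)/Var − 1 = 0.09/0.00976 − 1 = 8.2213.
α = 0.1·8.2213 = 0.822, β = 0.9·8.2213 = 7.399.

α = 0.822, β = 7.399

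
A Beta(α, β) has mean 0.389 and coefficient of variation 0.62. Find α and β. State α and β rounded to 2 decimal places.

α = 1.20, β = 1.89

Var = (CV·μ)² = (0.62×0.389)² = 0.058168.
α+β = μ(1−μ)/Var − 1 = 0.237679/0.058168 − 1 = 3.0861.
Thus α = 0.389·3.0861 = 1.20 and β = 0.611·3.0861 = 1.89.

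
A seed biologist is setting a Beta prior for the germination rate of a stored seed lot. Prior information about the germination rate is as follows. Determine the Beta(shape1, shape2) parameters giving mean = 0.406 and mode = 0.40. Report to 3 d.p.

shape1 = 13.533, shape2 = 19.800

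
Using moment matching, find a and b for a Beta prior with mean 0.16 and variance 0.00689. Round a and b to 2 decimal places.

a = 2.96, b = 15.55

Write ν = a+b; then a = μν and Var = μ(1−μ)/(ν+1).
ν = μ(1−μ)/Var − 1 = 0.1344/0.00689 − 1 = 18.5065.
a = 0.16·18.5065 = 2.96, b = 0.84·18.5065 = 15.55.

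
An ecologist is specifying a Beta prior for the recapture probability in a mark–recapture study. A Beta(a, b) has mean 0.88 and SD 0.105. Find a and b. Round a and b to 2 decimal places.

σ² = 0.105² = 0.011025.
With s = a+b, Var = μ(1−μ)/(s+1), so s+1 = (0.88×0.12)/0.011025 = 9.5782 and s = 8.5782.
a = μs = 7.55, b = (1−μ)s = 1.03.

a = 7.55, b = 1.03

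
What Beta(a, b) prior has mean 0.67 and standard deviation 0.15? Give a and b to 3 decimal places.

First σ² = 0.0225. Setting a = μn, b = (1−μ)n with n = a+b,
μ(1−μ)/(n+1) = 0.0225 ⇒ n+1 = 0.2211/0.0225 = 9.8267 ⇒ n = 8.8267.
Hence a = 0.67×8.8267 = 5.914, b = 0.33×8.8267 = 2.913.

a = 5.914, b = 2.913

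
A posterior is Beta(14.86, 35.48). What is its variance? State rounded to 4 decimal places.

0.0041

α+β = 50.34 and αβ = 527.2328, so Var = αβ/[(α+β)²(α+β+1)] = 527.2328/130101.494904 = 0.0041.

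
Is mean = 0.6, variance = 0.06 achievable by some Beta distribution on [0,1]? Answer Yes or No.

A Beta with mean μ has variance μ(1−μ)/(α+β+1) < μ(1−μ).
Here μ(1−μ) = 0.6×0.4 = 0.24, and 0.06 < 0.24.

Yes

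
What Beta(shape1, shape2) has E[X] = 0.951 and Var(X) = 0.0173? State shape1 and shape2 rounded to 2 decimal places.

shape1 = 1.61, shape2 = 0.08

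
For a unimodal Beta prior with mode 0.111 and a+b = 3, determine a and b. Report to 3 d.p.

a = 1.111, b = 1.889

For a,b>1 the mode is (a−1)/(a+b−2), so a = mode·(κ−2)+1 = 0.111×1+1 = 1.111.
And b = (1−mode)·(κ−2)+1 = 0.889×1+1 = 1.889.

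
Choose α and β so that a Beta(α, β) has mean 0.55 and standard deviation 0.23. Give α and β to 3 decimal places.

α = 2.023, β = 1.655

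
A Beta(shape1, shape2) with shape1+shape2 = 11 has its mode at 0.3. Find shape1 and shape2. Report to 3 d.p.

shape1 = 3.700, shape2 = 7.300

Since the density peak of Beta(shape1,shape2) is at (shape1−1)/(shape1+shape2−2),
shape1 = 1 + 0.3(11−2) = 3.700 and shape2 = 11 − 3.700 = 7.300.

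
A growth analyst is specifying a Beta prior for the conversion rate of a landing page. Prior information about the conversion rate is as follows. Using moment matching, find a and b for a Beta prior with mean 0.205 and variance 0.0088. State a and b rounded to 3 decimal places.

Write ν = a+b; then a = μν and Var = μ(1−μ)/(ν+1).
ν = μ(1−μ)/Var − 1 = 0.162975/0.0088 − 1 = 17.5199.
a = 0.205·17.5199 = 3.592, b = 0.795·17.5199 = 13.928.

a = 3.592, b = 13.928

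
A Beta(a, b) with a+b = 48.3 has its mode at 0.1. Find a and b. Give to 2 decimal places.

a = 5.63, b = 42.67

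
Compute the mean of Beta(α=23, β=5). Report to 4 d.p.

The Beta mean is α/(α+β) = 23/(23+5) = 0.8214.

0.8214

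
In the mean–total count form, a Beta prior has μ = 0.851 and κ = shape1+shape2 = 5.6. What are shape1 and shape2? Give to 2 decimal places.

shape1 = 4.77, shape2 = 0.83

Split κ in proportion μ : (1−μ): shape1 = 0.851·5.6 = 4.77, shape2 = 5.6 − 4.77 = 0.83.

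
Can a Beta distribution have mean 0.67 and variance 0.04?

The Beta variance bound is σ² < μ(1−μ).
Here μ(1−μ) = 0.67×0.33 = 0.2211, and 0.04 < 0.2211.

Yes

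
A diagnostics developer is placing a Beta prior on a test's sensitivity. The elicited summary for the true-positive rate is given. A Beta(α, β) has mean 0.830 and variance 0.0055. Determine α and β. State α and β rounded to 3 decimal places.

Write ν = α+β; then α = μν and Var = μ(1−μ)/(ν+1).
ν = μ(1−μ)/Var − 1 = 0.141100/0.0055 − 1 = 24.6545.
α = 0.830·24.6545 = 20.463, β = 0.170·24.6545 = 4.191.

α = 20.463, β = 4.191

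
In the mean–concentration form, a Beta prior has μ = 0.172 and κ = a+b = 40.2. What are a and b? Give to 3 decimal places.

a = 6.914, b = 33.286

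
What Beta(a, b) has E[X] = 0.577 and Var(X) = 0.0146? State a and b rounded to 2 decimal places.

a = 9.07, b = 6.65

Write ν = a+b; then a = μν and Var = μ(1−μ)/(ν+1).
ν = μ(1−μ)/Var − 1 = 0.244071/0.0146 − 1 = 15.7172.
a = 0.577·15.7172 = 9.07, b = 0.423·15.7172 = 6.65.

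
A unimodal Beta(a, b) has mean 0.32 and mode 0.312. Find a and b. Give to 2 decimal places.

a = 15.04, b = 31.96

Let s = a+b. Mean gives a = μs = 0.32s; mode gives (a−1)/(s−2) = 0.312.
Substituting: 0.32s − 1 = 0.312(s−2) = 0.312s − 0.624, so 0.008s = 0.376 and s = 47.0000.
Then a = 0.32×47.0000 = 15.04 and b = s−a = 31.96.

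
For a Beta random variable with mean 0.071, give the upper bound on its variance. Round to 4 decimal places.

For fixed mean μ the Beta variance is μ(1−μ)/(α+β+1), increasing as α+β decreases.
Its least upper bound (not attained) is μ(1−μ) = 0.071·0.929 = 0.0660.

0.0660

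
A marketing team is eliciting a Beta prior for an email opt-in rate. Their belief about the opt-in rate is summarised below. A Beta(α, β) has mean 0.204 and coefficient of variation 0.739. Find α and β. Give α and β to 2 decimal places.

α = 1.25, β = 4.89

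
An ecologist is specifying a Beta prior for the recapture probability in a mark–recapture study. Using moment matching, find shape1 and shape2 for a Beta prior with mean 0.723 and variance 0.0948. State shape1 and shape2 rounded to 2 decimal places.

By moment matching, shape1+shape2 = μ(1−μ)/σ² − 1 = (0.723·0.277)/0.0948 − 1 = 2.1126 − 1 = 1.1126.
Since shape1/(shape1+shape2) = μ, shape1 = 0.723·1.1126 = 0.80 and shape2 = 0.277·1.1126 = 0.31.

shape1 = 0.80, shape2 = 0.31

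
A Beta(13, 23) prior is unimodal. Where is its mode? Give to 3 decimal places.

0.353

With α,β > 1, mode = (α−1)/(α+β−2) = 12/34 = 0.353.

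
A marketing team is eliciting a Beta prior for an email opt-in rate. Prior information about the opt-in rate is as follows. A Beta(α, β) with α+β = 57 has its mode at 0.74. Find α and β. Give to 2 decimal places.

α = 41.70, β = 15.30

Mode = (α−1)/(κ−2) with κ = α+β, so α−1 = 0.74·55 = 40.70.
α = 41.70; β = κ − α = 15.30.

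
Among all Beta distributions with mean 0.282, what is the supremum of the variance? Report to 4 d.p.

0.2025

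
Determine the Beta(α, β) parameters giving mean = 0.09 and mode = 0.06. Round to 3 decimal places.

Let s = α+β. Mean gives α = μs = 0.09s; mode gives (α−1)/(s−2) = 0.06.
Substituting: 0.09s − 1 = 0.06(s−2) = 0.06s − 0.12, so 0.03s = 0.88 and s = 29.3333.
Then α = 0.09×29.3333 = 2.640 and β = s−α = 26.693.

α = 2.640, β = 26.693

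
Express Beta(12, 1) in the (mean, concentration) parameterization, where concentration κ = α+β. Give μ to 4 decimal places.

κ = α+β = 12+1 = 13; μ = α/κ = 12/13 = 0.9231.

μ = 0.9231, κ = 13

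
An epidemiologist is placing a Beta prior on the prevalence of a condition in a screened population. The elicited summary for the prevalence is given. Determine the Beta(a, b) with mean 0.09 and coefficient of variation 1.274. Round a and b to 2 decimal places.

a = 0.47, b = 4.76

Var = (CV·μ)² = (1.274×0.09)² = 0.013147.
a+b = μ(1−μ)/Var − 1 = 0.0819/0.013147 − 1 = 5.2296.
Thus a = 0.09·5.2296 = 0.47 and b = 0.91·5.2296 = 4.76.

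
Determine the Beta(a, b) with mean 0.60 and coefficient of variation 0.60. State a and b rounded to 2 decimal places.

σ = CV·μ = 0.60×0.60 = 0.36000, so σ² = 0.129600.
s+1 = μ(1−μ)/σ² = 0.2400/0.129600 = 1.8519, so s = a+b = 0.8519.
a = μs = 0.51, b = (1−μ)s = 0.34.

a = 0.51, b = 0.34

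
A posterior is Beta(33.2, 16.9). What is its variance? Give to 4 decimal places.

0.0044

μ = 33.2/50.1 = 0.662675; Var = μ(1−μ)/(α+β+1) = 0.2235370/51.1 = 0.0044.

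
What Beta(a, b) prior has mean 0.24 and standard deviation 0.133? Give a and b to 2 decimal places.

First σ² = 0.017689. Setting a = μn, b = (1−μ)n with n = a+b,
μ(1−μ)/(n+1) = 0.017689 ⇒ n+1 = 0.1824/0.017689 = 10.3115 ⇒ n = 9.3115.
Hence a = 0.24×9.3115 = 2.23, b = 0.76×9.3115 = 7.08.

a = 2.23, b = 7.08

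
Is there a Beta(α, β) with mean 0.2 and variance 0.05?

A Beta with mean μ has variance μ(1−μ)/(α+β+1) < μ(1−μ).
Here μ(1−μ) = 0.2×0.8 = 0.16, and 0.05 < 0.16.

Yes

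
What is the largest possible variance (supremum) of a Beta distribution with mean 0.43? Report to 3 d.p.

Var = μ(1−μ)/(α+β+1), which approaches μ(1−μ) as α+β → 0.
So the supremum is μ(1−μ) = 0.43×0.57 = 0.245.

0.245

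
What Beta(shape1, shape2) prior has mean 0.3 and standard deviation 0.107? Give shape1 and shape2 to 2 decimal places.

Variance = 0.107² = 0.011449. The moment-matching identity shape1+shape2 = μ(1−μ)/Var − 1 gives
shape1+shape2 = 0.21/0.011449 − 1 = 17.3422, so shape1 = μ·17.3422 = 5.20 and shape2 = (1−μ)·17.3422 = 12.14.

shape1 = 5.20, shape2 = 12.14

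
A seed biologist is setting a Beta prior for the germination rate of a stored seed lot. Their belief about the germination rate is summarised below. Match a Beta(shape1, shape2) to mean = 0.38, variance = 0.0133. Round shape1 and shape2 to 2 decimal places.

shape1 = 6.35, shape2 = 10.36

Write ν = shape1+shape2; then shape1 = μν and Var = μ(1−μ)/(ν+1).
ν = μ(1−μ)/Var − 1 = 0.2356/0.0133 − 1 = 16.7143.
shape1 = 0.38·16.7143 = 6.35, shape2 = 0.62·16.7143 = 10.36.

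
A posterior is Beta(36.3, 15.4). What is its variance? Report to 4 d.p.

0.0040

α+β = 51.7 and αβ = 559.02, so Var = αβ/[(α+β)²(α+β+1)] = 559.02/140861.303 = 0.0040.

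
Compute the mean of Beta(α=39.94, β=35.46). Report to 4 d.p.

0.5297

E[X] = α/(α+β) = 39.94/75.40 = 0.5297.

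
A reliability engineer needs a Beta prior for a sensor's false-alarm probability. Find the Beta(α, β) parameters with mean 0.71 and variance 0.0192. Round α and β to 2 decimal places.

By moment matching, α+β = μ(1−μ)/σ² − 1 = (0.71·0.29)/0.0192 − 1 = 10.7240 − 1 = 9.7240.
Since α/(α+β) = μ, α = 0.71·9.7240 = 6.90 and β = 0.29·9.7240 = 2.82.

α = 6.90, β = 2.82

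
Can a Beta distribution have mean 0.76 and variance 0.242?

No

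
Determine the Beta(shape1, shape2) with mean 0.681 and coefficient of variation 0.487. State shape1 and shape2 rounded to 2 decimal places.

σ = CV·μ = 0.487×0.681 = 0.33165, so σ² = 0.109990.
s+1 = μ(1−μ)/σ² = 0.217239/0.109990 = 1.9751, so s = shape1+shape2 = 0.9751.
shape1 = μs = 0.66, shape2 = (1−μ)s = 0.31.

shape1 = 0.66, shape2 = 0.31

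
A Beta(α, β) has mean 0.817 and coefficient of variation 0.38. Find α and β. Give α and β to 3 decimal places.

α = 0.450, β = 0.101

σ = CV·μ = 0.38×0.817 = 0.31046, so σ² = 0.096385.
s+1 = μ(1−μ)/σ² = 0.149511/0.096385 = 1.5512, so s = α+β = 0.5512.
α = μs = 0.450, β = (1−μ)s = 0.101.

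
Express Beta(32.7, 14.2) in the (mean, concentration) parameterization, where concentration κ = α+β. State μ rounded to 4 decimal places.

μ = 0.6972, κ = 46.9

κ = α+β = 32.7+14.2 = 46.9; μ = α/κ = 32.7/46.9 = 0.6972.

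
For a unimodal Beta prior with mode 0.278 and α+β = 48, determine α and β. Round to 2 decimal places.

Since the density peak of Beta(α,β) is at (α−1)/(α+β−2),
α = 1 + 0.278(48−2) = 13.79 and β = 48 − 13.79 = 34.21.

α = 13.79, β = 34.21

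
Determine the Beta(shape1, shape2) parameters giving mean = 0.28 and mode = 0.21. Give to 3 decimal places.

Let s = shape1+shape2. Mean gives shape1 = μs = 0.28s; mode gives (shape1−1)/(s−2) = 0.21.
Substituting: 0.28s − 1 = 0.21(s−2) = 0.21s − 0.42, so 0.07s = 0.58 and s = 8.2857.
Then shape1 = 0.28×8.2857 = 2.320 and shape2 = s−shape1 = 5.966.

shape1 = 2.320, shape2 = 5.966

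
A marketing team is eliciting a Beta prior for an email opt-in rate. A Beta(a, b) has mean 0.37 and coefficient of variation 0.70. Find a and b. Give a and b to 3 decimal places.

a = 0.916, b = 1.559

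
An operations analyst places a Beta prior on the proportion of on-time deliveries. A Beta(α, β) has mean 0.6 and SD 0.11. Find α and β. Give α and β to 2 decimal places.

α = 11.30, β = 7.53

Variance = 0.11² = 0.0121. The moment-matching identity α+β = μ(1−μ)/Var − 1 gives
α+β = 0.24/0.0121 − 1 = 18.8347, so α = μ·18.8347 = 11.30 and β = (1−μ)·18.8347 = 7.53.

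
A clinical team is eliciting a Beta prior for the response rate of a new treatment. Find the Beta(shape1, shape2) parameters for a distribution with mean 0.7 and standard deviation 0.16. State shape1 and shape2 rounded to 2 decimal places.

First σ² = 0.0256. Setting shape1 = μn, shape2 = (1−μ)n with n = shape1+shape2,
μ(1−μ)/(n+1) = 0.0256 ⇒ n+1 = 0.21/0.0256 = 8.2031 ⇒ n = 7.2031.
Hence shape1 = 0.7×7.2031 = 5.04, shape2 = 0.3×7.2031 = 2.16.

shape1 = 5.04, shape2 = 2.16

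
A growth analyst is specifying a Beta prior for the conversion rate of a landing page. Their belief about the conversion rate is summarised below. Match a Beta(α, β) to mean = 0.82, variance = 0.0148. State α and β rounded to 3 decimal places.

Let s = α+β. The Beta variance is μ(1−μ)/(s+1).
So s+1 = μ(1−μ)/σ² = (0.82×0.18)/0.0148 = 0.1476/0.0148 = 9.9730, giving s = 8.9730.
Then α = μs = 0.82×8.9730 = 7.358 and β = (1−μ)s = 0.18×8.9730 = 1.615.

α = 7.358, β = 1.615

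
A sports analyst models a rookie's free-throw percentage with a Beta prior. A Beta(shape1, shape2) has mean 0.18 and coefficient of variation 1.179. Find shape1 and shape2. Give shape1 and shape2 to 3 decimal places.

Var = (CV·μ)² = (1.179×0.18)² = 0.045037.
shape1+shape2 = μ(1−μ)/Var − 1 = 0.1476/0.045037 − 1 = 2.2773.
Thus shape1 = 0.18·2.2773 = 0.410 and shape2 = 0.82·2.2773 = 1.867.

shape1 = 0.410, shape2 = 1.867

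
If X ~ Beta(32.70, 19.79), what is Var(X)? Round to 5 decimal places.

μ = 32.70/52.49 = 0.622976; Var = μ(1−μ)/(α+β+1) = 0.2348770/53.49 = 0.00439.

0.00439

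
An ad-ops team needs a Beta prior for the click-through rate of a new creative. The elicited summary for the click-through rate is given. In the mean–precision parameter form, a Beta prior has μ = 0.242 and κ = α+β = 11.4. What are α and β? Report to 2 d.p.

Split κ in proportion μ : (1−μ): α = 0.242·11.4 = 2.76, β = 11.4 − 2.76 = 8.64.

α = 2.76, β = 8.64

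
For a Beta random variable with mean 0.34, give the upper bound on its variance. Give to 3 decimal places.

0.224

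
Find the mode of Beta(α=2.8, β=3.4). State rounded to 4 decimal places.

0.4286

With α,β > 1, mode = (α−1)/(α+β−2) = 1.8/4.2 = 0.4286.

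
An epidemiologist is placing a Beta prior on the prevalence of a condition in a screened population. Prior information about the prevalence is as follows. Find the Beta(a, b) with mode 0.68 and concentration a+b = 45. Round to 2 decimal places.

a = 30.24, b = 14.76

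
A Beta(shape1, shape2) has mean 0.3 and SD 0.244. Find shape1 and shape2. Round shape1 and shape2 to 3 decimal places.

shape1 = 0.758, shape2 = 1.769

First σ² = 0.059536. Setting shape1 = μn, shape2 = (1−μ)n with n = shape1+shape2,
μ(1−μ)/(n+1) = 0.059536 ⇒ n+1 = 0.21/0.059536 = 3.5273 ⇒ n = 2.5273.
Hence shape1 = 0.3×2.5273 = 0.758, shape2 = 0.7×2.5273 = 1.769.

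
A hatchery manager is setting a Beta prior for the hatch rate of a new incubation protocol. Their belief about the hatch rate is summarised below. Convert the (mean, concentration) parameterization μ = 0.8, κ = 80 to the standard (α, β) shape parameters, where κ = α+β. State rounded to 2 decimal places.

α = 64.00, β = 16.00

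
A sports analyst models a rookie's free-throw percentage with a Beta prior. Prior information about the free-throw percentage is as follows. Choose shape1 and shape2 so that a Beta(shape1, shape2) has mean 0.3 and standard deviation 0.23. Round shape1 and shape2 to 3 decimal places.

shape1 = 0.891, shape2 = 2.079

σ² = 0.23² = 0.0529.
With s = shape1+shape2, Var = μ(1−μ)/(s+1), so s+1 = (0.3×0.7)/0.0529 = 3.9698 and s = 2.9698.
shape1 = μs = 0.891, shape2 = (1−μ)s = 2.079.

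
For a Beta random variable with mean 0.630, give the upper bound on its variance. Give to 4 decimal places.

0.2331

Var = μ(1−μ)/(α+β+1), which approaches μ(1−μ) as α+β → 0.
So the supremum is μ(1−μ) = 0.630×0.370 = 0.2331.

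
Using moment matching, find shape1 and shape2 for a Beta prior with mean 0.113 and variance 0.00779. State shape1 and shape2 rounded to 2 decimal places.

Let s = shape1+shape2. The Beta variance is μ(1−μ)/(s+1).
So s+1 = μ(1−μ)/σ² = (0.113×0.887)/0.00779 = 0.100231/0.00779 = 12.8666, giving s = 11.8666.
Then shape1 = μs = 0.113×11.8666 = 1.34 and shape2 = (1−μ)s = 0.887×11.8666 = 10.53.

shape1 = 1.34, shape2 = 10.53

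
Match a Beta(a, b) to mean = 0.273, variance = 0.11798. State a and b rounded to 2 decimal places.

a = 0.19, b = 0.50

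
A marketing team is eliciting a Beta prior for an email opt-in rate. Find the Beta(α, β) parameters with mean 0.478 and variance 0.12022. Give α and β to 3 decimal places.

α = 0.514, β = 0.561

Let s = α+β. The Beta variance is μ(1−μ)/(s+1).
So s+1 = μ(1−μ)/σ² = (0.478×0.522)/0.12022 = 0.249516/0.12022 = 2.0755, giving s = 1.0755.
Then α = μs = 0.478×1.0755 = 0.514 and β = (1−μ)s = 0.522×1.0755 = 0.561.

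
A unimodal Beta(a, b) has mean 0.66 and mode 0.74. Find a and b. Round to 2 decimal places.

a = 3.96, b = 2.04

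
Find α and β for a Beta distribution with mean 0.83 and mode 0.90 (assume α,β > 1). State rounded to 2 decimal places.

α = 9.49, β = 1.94

Let s = α+β. Mean gives α = μs = 0.83s; mode gives (α−1)/(s−2) = 0.90.
Substituting: 0.83s − 1 = 0.90(s−2) = 0.90s − 1.80, so -0.07s = -0.80 and s = 11.4286.
Then α = 0.83×11.4286 = 9.49 and β = s−α = 1.94.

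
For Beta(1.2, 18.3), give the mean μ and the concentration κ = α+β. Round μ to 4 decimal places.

μ = 0.0615, κ = 19.5

κ = α+β = 1.2+18.3 = 19.5; μ = α/κ = 1.2/19.5 = 0.0615.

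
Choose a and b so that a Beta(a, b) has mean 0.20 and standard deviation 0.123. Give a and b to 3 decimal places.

σ² = 0.123² = 0.015129.
With s = a+b, Var = μ(1−μ)/(s+1), so s+1 = (0.20×0.80)/0.015129 = 10.5757 and s = 9.5757.
a = μs = 1.915, b = (1−μ)s = 7.661.

a = 1.915, b = 7.661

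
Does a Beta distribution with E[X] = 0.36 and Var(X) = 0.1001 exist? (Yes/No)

Yes

The Beta variance bound is σ² < μ(1−μ).
Here μ(1−μ) = 0.36×0.64 = 0.2304, and 0.1001 < 0.2304.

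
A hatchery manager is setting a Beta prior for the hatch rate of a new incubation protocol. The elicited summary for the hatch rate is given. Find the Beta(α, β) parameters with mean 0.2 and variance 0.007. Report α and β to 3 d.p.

α = 4.371, β = 17.486

Let s = α+β. The Beta variance is μ(1−μ)/(s+1).
So s+1 = μ(1−μ)/σ² = (0.2×0.8)/0.007 = 0.16/0.007 = 22.8571, giving s = 21.8571.
Then α = μs = 0.2×21.8571 = 4.371 and β = (1−μ)s = 0.8×21.8571 = 17.486.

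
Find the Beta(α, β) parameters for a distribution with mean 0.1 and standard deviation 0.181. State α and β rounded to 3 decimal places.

Variance = 0.181² = 0.032761. The moment-matching identity α+β = μ(1−μ)/Var − 1 gives
α+β = 0.09/0.032761 − 1 = 1.7472, so α = μ·1.7472 = 0.175 and β = (1−μ)·1.7472 = 1.572.

α = 0.175, β = 1.572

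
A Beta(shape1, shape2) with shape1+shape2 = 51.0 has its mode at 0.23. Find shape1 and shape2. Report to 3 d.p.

shape1 = 12.270, shape2 = 38.730

For shape1,shape2>1 the mode is (shape1−1)/(shape1+shape2−2), so shape1 = mode·(κ−2)+1 = 0.23×49.0+1 = 12.270.
And shape2 = (1−mode)·(κ−2)+1 = 0.77×49.0+1 = 38.730.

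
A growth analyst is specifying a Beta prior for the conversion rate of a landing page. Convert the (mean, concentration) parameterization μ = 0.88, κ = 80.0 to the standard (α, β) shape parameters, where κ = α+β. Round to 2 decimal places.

α = 70.40, β = 9.60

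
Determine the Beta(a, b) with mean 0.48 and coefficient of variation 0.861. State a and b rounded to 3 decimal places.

a = 0.221, b = 0.240

σ = CV·μ = 0.861×0.48 = 0.41328, so σ² = 0.170800.
s+1 = μ(1−μ)/σ² = 0.2496/0.170800 = 1.4614, so s = a+b = 0.4614.
a = μs = 0.221, b = (1−μ)s = 0.240.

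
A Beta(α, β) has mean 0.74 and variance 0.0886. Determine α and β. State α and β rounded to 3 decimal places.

α = 0.867, β = 0.305

Write ν = α+β; then α = μν and Var = μ(1−μ)/(ν+1).
ν = μ(1−μ)/Var − 1 = 0.1924/0.0886 − 1 = 1.1716.
α = 0.74·1.1716 = 0.867, β = 0.26·1.1716 = 0.305.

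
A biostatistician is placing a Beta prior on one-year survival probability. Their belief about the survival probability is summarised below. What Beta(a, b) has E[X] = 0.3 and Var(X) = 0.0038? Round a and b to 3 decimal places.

Let s = a+b. The Beta variance is μ(1−μ)/(s+1).
So s+1 = μ(1−μ)/σ² = (0.3×0.7)/0.0038 = 0.21/0.0038 = 55.2632, giving s = 54.2632.
Then a = μs = 0.3×54.2632 = 16.279 and b = (1−μ)s = 0.7×54.2632 = 37.984.

a = 16.279, b = 37.984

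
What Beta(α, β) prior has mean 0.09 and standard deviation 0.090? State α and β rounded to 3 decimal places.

First σ² = 0.008100. Setting α = μn, β = (1−μ)n with n = α+β,
μ(1−μ)/(n+1) = 0.008100 ⇒ n+1 = 0.0819/0.008100 = 10.1111 ⇒ n = 9.1111.
Hence α = 0.09×9.1111 = 0.820, β = 0.91×9.1111 = 8.291.

α = 0.820, β = 8.291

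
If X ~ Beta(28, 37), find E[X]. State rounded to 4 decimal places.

0.4308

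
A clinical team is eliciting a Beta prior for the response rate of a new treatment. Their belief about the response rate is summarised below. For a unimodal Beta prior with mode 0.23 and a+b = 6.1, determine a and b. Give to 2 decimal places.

a = 1.94, b = 4.16

Mode = (a−1)/(κ−2) with κ = a+b, so a−1 = 0.23·4.1 = 0.94.
a = 1.94; b = κ − a = 4.16.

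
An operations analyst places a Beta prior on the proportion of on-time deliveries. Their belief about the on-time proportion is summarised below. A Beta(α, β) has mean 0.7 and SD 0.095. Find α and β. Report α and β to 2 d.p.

α = 15.59, β = 6.68

σ² = 0.095² = 0.009025.
With s = α+β, Var = μ(1−μ)/(s+1), so s+1 = (0.7×0.3)/0.009025 = 23.2687 and s = 22.2687.
α = μs = 15.59, β = (1−μ)s = 6.68.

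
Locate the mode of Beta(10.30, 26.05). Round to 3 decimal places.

0.271

The density x^(α−1)(1−x)^(β−1) is maximised at (α−1)/(α+β−2) = 9.30/34.35 = 0.271.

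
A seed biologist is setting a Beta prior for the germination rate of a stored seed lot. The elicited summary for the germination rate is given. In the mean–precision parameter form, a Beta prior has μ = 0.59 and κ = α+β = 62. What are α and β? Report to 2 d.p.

Split κ in proportion μ : (1−μ): α = 0.59·62 = 36.58, β = 62 − 36.58 = 25.42.

α = 36.58, β = 25.42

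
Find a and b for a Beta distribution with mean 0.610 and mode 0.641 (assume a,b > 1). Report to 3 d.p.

Let s = a+b. Mean gives a = μs = 0.610s; mode gives (a−1)/(s−2) = 0.641.
Substituting: 0.610s − 1 = 0.641(s−2) = 0.641s − 1.282, so -0.031s = -0.282 and s = 9.0968.
Then a = 0.610×9.0968 = 5.549 and b = s−a = 3.548.

a = 5.549, b = 3.548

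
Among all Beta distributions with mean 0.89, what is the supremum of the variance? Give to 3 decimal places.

Var = μ(1−μ)/(α+β+1), which approaches μ(1−μ) as α+β → 0.
So the supremum is μ(1−μ) = 0.89×0.11 = 0.098.

0.098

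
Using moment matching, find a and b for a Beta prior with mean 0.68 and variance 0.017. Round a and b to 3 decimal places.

Let s = a+b. The Beta variance is μ(1−μ)/(s+1).
So s+1 = μ(1−μ)/σ² = (0.68×0.32)/0.017 = 0.2176/0.017 = 12.8000, giving s = 11.8000.
Then a = μs = 0.68×11.8000 = 8.024 and b = (1−μ)s = 0.32×11.8000 = 3.776.

a = 8.024, b = 3.776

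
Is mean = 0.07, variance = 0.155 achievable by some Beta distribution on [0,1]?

No

A Beta with mean μ has variance μ(1−μ)/(α+β+1) < μ(1−μ).
Here μ(1−μ) = 0.07×0.93 = 0.0651, and 0.155 ≥ 0.0651.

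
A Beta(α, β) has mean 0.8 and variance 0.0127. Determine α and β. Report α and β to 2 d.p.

α = 9.28, β = 2.32

Let s = α+β. The Beta variance is μ(1−μ)/(s+1).
So s+1 = μ(1−μ)/σ² = (0.8×0.2)/0.0127 = 0.16/0.0127 = 12.5984, giving s = 11.5984.
Then α = μs = 0.8×11.5984 = 9.28 and β = (1−μ)s = 0.2×11.5984 = 2.32.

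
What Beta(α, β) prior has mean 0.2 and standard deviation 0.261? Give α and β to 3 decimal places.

First σ² = 0.068121. Setting α = μn, β = (1−μ)n with n = α+β,
μ(1−μ)/(n+1) = 0.068121 ⇒ n+1 = 0.16/0.068121 = 2.3488 ⇒ n = 1.3488.
Hence α = 0.2×1.3488 = 0.270, β = 0.8×1.3488 = 1.079.

α = 0.270, β = 1.079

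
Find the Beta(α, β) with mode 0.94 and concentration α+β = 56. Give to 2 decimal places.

Mode = (α−1)/(κ−2) with κ = α+β, so α−1 = 0.94·54 = 50.76.
α = 51.76; β = κ − α = 4.24.

α = 51.76, β = 4.24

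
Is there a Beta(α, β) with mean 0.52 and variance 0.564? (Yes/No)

The Beta variance bound is σ² < μ(1−μ).
Here μ(1−μ) = 0.52×0.48 = 0.2496, and 0.564 ≥ 0.2496.

No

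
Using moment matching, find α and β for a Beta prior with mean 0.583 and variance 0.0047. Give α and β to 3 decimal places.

α = 29.573, β = 21.153

By moment matching, α+β = μ(1−μ)/σ² − 1 = (0.583·0.417)/0.0047 − 1 = 51.7257 − 1 = 50.7257.
Since α/(α+β) = μ, α = 0.583·50.7257 = 29.573 and β = 0.417·50.7257 = 21.153.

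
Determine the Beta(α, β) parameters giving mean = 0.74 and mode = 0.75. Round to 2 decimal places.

With s = α+β: μ = α/s and mode = (α−1)/(s−2). Eliminating α = μs,
μs − 1 = m(s−2) ⇒ s(μ−m) = 1−2m ⇒ s = -0.50/-0.01 = 50.0000.
So α = μs = 37.00, β = (1−μ)s = 13.00.

α = 37.00, β = 13.00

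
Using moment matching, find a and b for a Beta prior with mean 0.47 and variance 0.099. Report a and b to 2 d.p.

Let s = a+b. The Beta variance is μ(1−μ)/(s+1).
So s+1 = μ(1−μ)/σ² = (0.47×0.53)/0.099 = 0.2491/0.099 = 2.5162, giving s = 1.5162.
Then a = μs = 0.47×1.5162 = 0.71 and b = (1−μ)s = 0.53×1.5162 = 0.80.

a = 0.71, b = 0.80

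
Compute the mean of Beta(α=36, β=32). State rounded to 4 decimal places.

0.5294

E[X] = α/(α+β) = 36/68 = 0.5294.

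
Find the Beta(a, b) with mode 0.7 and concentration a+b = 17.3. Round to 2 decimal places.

a = 11.71, b = 5.59

Mode = (a−1)/(κ−2) with κ = a+b, so a−1 = 0.7·15.3 = 10.71.
a = 11.71; b = κ − a = 5.59.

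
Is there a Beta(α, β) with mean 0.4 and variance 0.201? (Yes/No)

For any Beta, Var(X) < E[X]·(1−E[X]).
Here μ(1−μ) = 0.4×0.6 = 0.24, and 0.201 < 0.24.

Yes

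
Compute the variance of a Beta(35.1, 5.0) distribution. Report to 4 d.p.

Var = αβ/[(α+β)²(α+β+1)] = (35.1×5.0)/(40.1²×41.1) = 175.50/66089.211 = 0.0027.

0.0027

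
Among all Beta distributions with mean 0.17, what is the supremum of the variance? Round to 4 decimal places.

For fixed mean μ the Beta variance is μ(1−μ)/(α+β+1), increasing as α+β decreases.
Its least upper bound (not attained) is μ(1−μ) = 0.17·0.83 = 0.1411.

0.1411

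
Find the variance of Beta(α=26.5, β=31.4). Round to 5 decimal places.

μ = 26.5/57.9 = 0.457686; Var = μ(1−μ)/(α+β+1) = 0.2482095/58.9 = 0.00421.

0.00421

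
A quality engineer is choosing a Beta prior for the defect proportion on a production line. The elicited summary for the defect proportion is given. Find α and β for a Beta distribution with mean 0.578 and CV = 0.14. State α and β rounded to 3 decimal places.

α = 20.953, β = 15.298

σ = CV·μ = 0.14×0.578 = 0.08092, so σ² = 0.006548.
s+1 = μ(1−μ)/σ² = 0.243916/0.006548 = 37.2502, so s = α+β = 36.2502.
α = μs = 20.953, β = (1−μ)s = 15.298.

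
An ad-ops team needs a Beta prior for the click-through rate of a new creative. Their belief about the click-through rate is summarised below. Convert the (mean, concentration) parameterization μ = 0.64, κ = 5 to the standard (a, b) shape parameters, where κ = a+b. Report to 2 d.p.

a = μκ = 0.64×5 = 3.20 and b = (1−μ)κ = 0.36×5 = 1.80.

a = 3.20, b = 1.80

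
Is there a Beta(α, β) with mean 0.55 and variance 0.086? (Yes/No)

Yes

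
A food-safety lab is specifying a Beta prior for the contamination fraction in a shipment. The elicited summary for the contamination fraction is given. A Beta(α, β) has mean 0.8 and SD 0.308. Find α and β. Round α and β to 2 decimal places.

Variance = 0.308² = 0.094864. The moment-matching identity α+β = μ(1−μ)/Var − 1 gives
α+β = 0.16/0.094864 − 1 = 0.6866, so α = μ·0.6866 = 0.55 and β = (1−μ)·0.6866 = 0.14.

α = 0.55, β = 0.14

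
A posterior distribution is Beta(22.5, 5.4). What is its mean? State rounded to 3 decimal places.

0.806

E[X] = α/(α+β) = 22.5/27.9 = 0.806.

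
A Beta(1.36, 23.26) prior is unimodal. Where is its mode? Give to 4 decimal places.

With α,β > 1, mode = (α−1)/(α+β−2) = 0.36/22.62 = 0.0159.

0.0159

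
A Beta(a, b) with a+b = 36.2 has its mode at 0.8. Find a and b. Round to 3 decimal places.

a = 28.360, b = 7.840

For a,b>1 the mode is (a−1)/(a+b−2), so a = mode·(κ−2)+1 = 0.8×34.2+1 = 28.360.
And b = (1−mode)·(κ−2)+1 = 0.2×34.2+1 = 7.840.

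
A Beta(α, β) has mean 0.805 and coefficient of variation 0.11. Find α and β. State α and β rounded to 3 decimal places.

Var = (CV·μ)² = (0.11×0.805)² = 0.007841.
α+β = μ(1−μ)/Var − 1 = 0.156975/0.007841 − 1 = 19.0195.
Thus α = 0.805·19.0195 = 15.311 and β = 0.195·19.0195 = 3.709.

α = 15.311, β = 3.709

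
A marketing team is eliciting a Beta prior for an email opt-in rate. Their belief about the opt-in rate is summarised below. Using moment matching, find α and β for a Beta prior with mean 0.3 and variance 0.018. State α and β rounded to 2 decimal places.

α = 3.20, β = 7.47

By moment matching, α+β = μ(1−μ)/σ² − 1 = (0.3·0.7)/0.018 − 1 = 11.6667 − 1 = 10.6667.
Since α/(α+β) = μ, α = 0.3·10.6667 = 3.20 and β = 0.7·10.6667 = 7.47.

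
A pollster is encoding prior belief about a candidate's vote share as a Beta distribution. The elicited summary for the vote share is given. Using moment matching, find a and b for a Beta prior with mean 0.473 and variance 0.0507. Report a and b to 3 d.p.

By moment matching, a+b = μ(1−μ)/σ² − 1 = (0.473·0.527)/0.0507 − 1 = 4.9166 − 1 = 3.9166.
Since a/(a+b) = μ, a = 0.473·3.9166 = 1.853 and b = 0.527·3.9166 = 2.064.

a = 1.853, b = 2.064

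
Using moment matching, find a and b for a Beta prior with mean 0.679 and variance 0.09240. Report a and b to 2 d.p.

Let s = a+b. The Beta variance is μ(1−μ)/(s+1).
So s+1 = μ(1−μ)/σ² = (0.679×0.321)/0.09240 = 0.217959/0.09240 = 2.3589, giving s = 1.3589.
Then a = μs = 0.679×1.3589 = 0.92 and b = (1−μ)s = 0.321×1.3589 = 0.44.

a = 0.92, b = 0.44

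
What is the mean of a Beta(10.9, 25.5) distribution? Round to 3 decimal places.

0.299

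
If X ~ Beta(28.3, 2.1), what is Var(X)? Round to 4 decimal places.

0.0020

Var = αβ/[(α+β)²(α+β+1)] = (28.3×2.1)/(30.4²×31.4) = 59.43/29018.624 = 0.0020.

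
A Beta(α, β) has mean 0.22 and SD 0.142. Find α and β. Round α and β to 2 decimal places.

First σ² = 0.020164. Setting α = μn, β = (1−μ)n with n = α+β,
μ(1−μ)/(n+1) = 0.020164 ⇒ n+1 = 0.1716/0.020164 = 8.5102 ⇒ n = 7.5102.
Hence α = 0.22×7.5102 = 1.65, β = 0.78×7.5102 = 5.86.

α = 1.65, β = 5.86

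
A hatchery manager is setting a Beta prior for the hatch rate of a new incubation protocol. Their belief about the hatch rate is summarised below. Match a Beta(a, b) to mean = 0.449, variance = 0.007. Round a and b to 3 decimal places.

a = 15.420, b = 18.923

By moment matching, a+b = μ(1−μ)/σ² − 1 = (0.449·0.551)/0.007 − 1 = 35.3427 − 1 = 34.3427.
Since a/(a+b) = μ, a = 0.449·34.3427 = 15.420 and b = 0.551·34.3427 = 18.923.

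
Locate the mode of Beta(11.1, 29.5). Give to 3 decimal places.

0.262

The density x^(α−1)(1−x)^(β−1) is maximised at (α−1)/(α+β−2) = 10.1/38.6 = 0.262.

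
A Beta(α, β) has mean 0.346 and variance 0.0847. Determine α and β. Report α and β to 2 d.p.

α = 0.58, β = 1.09

By moment matching, α+β = μ(1−μ)/σ² − 1 = (0.346·0.654)/0.0847 − 1 = 2.6716 − 1 = 1.6716.
Since α/(α+β) = μ, α = 0.346·1.6716 = 0.58 and β = 0.654·1.6716 = 1.09.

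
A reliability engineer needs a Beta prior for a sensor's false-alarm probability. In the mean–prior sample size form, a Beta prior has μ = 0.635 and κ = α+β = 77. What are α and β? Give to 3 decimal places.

α = 48.895, β = 28.105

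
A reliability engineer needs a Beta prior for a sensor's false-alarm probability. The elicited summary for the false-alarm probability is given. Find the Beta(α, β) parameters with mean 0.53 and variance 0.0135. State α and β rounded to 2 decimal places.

Let s = α+β. The Beta variance is μ(1−μ)/(s+1).
So s+1 = μ(1−μ)/σ² = (0.53×0.47)/0.0135 = 0.2491/0.0135 = 18.4519, giving s = 17.4519.
Then α = μs = 0.53×17.4519 = 9.25 and β = (1−μ)s = 0.47×17.4519 = 8.20.

α = 9.25, β = 8.20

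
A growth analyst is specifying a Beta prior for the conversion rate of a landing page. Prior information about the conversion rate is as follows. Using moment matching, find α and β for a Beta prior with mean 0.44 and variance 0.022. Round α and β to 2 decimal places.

Write ν = α+β; then α = μν and Var = μ(1−μ)/(ν+1).
ν = μ(1−μ)/Var − 1 = 0.2464/0.022 − 1 = 10.2000.
α = 0.44·10.2000 = 4.49, β = 0.56·10.2000 = 5.71.

α = 4.49, β = 5.71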